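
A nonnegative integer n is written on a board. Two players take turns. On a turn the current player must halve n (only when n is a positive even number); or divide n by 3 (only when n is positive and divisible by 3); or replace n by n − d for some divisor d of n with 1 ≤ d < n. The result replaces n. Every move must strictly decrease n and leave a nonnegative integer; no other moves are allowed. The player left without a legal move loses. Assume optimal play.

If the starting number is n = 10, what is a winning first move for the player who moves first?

Move to 9.

Positions with no move are L. A position that does have a move is losing for the player to move precisely when every available move leads to a winning position for the opponent. Fill in the labels:
n=0: no move → L
n=1: no move → L
n=2: reaches L-position 1 → W
n=3: reaches L-position 1 → W
n=4: only reaches 2(W), 3(W), all W → L
n=5: reaches L-position 4 → W
n=6: reaches L-position 4 → W
n=7: only reaches 6(W), which is W → L
n=8: reaches L-position 4 → W
n=9: only reaches 3(W), 6(W), 8(W), all W → L
n=10: reaches L-position 9 → W
From 10, the L positions reachable in one move are: 9.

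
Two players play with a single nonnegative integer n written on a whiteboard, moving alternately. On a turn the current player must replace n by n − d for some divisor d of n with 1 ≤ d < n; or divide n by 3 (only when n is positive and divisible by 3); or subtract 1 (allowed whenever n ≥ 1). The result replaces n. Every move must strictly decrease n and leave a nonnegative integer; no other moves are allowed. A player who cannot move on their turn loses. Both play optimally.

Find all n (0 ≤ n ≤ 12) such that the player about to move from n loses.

Work bottom-up. With no move the player to move loses. Otherwise the position is W if at least one move leads to an L position for the opponent, and L if every move leads to a W.
n=0: no move → L
n=1: can move to 0, which is L ⇒ W
n=2: the only move is to 1(W), a W ⇒ L
n=3: can move to 2, which is L ⇒ W
n=4: can move to 2, which is L ⇒ W
n=5: the only move is to 4(W), a W ⇒ L
n=6: can move to 2, which is L ⇒ W
n=7: the only move is to 6(W), a W ⇒ L
n=8: can move to 7, which is L ⇒ W
n=9: moves to 3(W), 6(W), 8(W); every one is W ⇒ L
n=10: can move to 5, which is L ⇒ W
n=11: the only move is to 10(W), a W ⇒ L
n=12: can move to 9, which is L ⇒ W
The losing starting values of n are exactly the entries labelled L in this table (6 of them).

0, 2, 5, 7, 9, 11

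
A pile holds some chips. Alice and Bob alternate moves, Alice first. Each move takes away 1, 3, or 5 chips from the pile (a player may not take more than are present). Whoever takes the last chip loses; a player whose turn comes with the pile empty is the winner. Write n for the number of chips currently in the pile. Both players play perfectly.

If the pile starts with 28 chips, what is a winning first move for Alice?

Remove 1, leaving 27.

Positions with no move are W. A position that does have a move is losing for the player to move precisely when every available move leads to a winning position for the opponent. Fill in the labels:
n=0: no move; the opponent has just taken the last chip and therefore loses → W
n=1: only reaches 0(W), which is W → L
n=2: reaches L-position 1 → W
n=3: only reaches 2(W), 0(W), all W → L
n=4: reaches L-position 3 → W
n=5: only reaches 4(W), 2(W), 0(W), all W → L
n=6: reaches L-position 5 → W
n=7: only reaches 6(W), 4(W), 2(W), all W → L
n=8: reaches L-position 7 → W
n=9: only reaches 8(W), 6(W), 4(W), all W → L
n=10: reaches L-position 9 → W
n=11: only reaches 10(W), 8(W), 6(W), all W → L
n=12: reaches L-position 11 → W
n=13: only reaches 12(W), 10(W), 8(W), all W → L
n=14: reaches L-position 13 → W
n=15: only reaches 14(W), 12(W), 10(W), all W → L
n=16: reaches L-position 15 → W
n=17: only reaches 16(W), 14(W), 12(W), all W → L
n=18: reaches L-position 17 → W
n=19: only reaches 18(W), 16(W), 14(W), all W → L
n=20: reaches L-position 19 → W
n=21: only reaches 20(W), 18(W), 16(W), all W → L
n=22: reaches L-position 21 → W
n=23: only reaches 22(W), 20(W), 18(W), all W → L
n=24: reaches L-position 23 → W
n=25: only reaches 24(W), 22(W), 20(W), all W → L
n=26: reaches L-position 25 → W
n=27: only reaches 26(W), 24(W), 22(W), all W → L
n=28: reaches L-position 27 → W
From 28, the L positions reachable in one move are: 27, 25, 23. Any move reaching one of these is winning.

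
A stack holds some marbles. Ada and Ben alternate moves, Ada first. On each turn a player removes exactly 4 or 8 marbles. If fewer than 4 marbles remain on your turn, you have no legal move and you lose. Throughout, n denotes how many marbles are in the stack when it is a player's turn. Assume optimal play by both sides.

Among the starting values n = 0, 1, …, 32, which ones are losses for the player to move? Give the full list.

Build the W/L table. Terminal = L. A non-terminal position is W if it has a move to some L; otherwise it is L.
n=0: no move → L
n=1: no move → L
n=2: no move → L
n=3: no move → L
n=4: W (go to 0, an L position)
n=5: W (go to 1, an L position)
n=6: W (go to 2, an L position)
n=7: W (go to 3, an L position)
n=8: W (go to 0, an L position)
n=9: W (go to 1, an L position)
n=10: W (go to 2, an L position)
n=11: W (go to 3, an L position)
n=12: L (options 8(W), 4(W) are all W)
n=13: L (options 9(W), 5(W) are all W)
n=14: L (options 10(W), 6(W) are all W)
n=15: L (options 11(W), 7(W) are all W)
n=16: W (go to 12, an L position)
n=17: W (go to 13, an L position)
n=18: W (go to 14, an L position)
n=19: W (go to 15, an L position)
n=20: W (go to 12, an L position)
n=21: W (go to 13, an L position)
n=22: W (go to 14, an L position)
n=23: W (go to 15, an L position)
n=24: L (options 20(W), 16(W) are all W)
n=25: L (options 21(W), 17(W) are all W)
n=26: L (options 22(W), 18(W) are all W)
n=27: L (options 23(W), 19(W) are all W)
n=28: W (go to 24, an L position)
n=29: W (go to 25, an L position)
n=30: W (go to 26, an L position)
n=31: W (go to 27, an L position)
n=32: W (go to 24, an L position)
Reading off the rows marked L gives the requested list; there are 12 such values of n.

0, 1, 2, 3, 12, 13, 14, 15, 24, 25, 26, 27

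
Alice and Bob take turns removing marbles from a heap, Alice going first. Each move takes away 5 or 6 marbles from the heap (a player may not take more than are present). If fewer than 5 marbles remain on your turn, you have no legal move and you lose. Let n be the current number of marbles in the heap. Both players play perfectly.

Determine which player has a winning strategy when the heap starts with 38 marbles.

Alice wins.

Use the standard recursion: the mover loses at a terminal position; elsewhere, the mover wins exactly when some move hands the opponent an L position.
n=0: no move → L
n=1: no move → L
n=2: no move → L
n=3: no move → L
n=4: no move → L
n=5: →0(L), so W
n=6: →1(L), so W
n=7: →2(L), so W
n=8: →3(L), so W
n=9: →4(L), so W
n=10: →4(L), so W
n=11: →6(W), 5(W) — all W, so L
n=12: →7(W), 6(W) — all W, so L
n=13: →8(W), 7(W) — all W, so L
n=14: →9(W), 8(W) — all W, so L
n=15: →10(W), 9(W) — all W, so L
n=16: →11(L), so W
n=17: →12(L), so W
n=18: →13(L), so W
n=19: →14(L), so W
n=20: →15(L), so W
n=21: →15(L), so W
n=22: →17(W), 16(W) — all W, so L
n=23: →18(W), 17(W) — all W, so L
n=24: →19(W), 18(W) — all W, so L
n=25: →20(W), 19(W) — all W, so L
n=26: →21(W), 20(W) — all W, so L
n=27: →22(L), so W
n=28: →23(L), so W
n=29: →24(L), so W
n=30: →25(L), so W
n=31: →26(L), so W
n=32: →26(L), so W
n=33: →28(W), 27(W) — all W, so L
n=34: →29(W), 28(W) — all W, so L
n=35: →30(W), 29(W) — all W, so L
n=36: →31(W), 30(W) — all W, so L
n=37: →32(W), 31(W) — all W, so L
n=38: →33(L), so W
The starting position 38 is W: Alice should remove 5, leaving 33, handing over an L position.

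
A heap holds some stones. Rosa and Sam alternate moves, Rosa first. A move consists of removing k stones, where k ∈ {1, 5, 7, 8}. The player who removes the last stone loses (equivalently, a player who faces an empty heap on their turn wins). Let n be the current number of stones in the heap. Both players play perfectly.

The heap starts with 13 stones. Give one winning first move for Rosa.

Remove 8, leaving 5.

Compute win/loss labels from the base case upward. A position with no move is W. Any other position is W if it can reach an L in one move, else L.
n=0: no move; the opponent has just taken the last stone and therefore loses → W
n=1: the only move is to 0(W), a W ⇒ L
n=2: can move to 1, which is L ⇒ W
n=3: the only move is to 2(W), a W ⇒ L
n=4: can move to 3, which is L ⇒ W
n=5: moves to 4(W), 0(W); every one is W ⇒ L
n=6: can move to 5, which is L ⇒ W
n=7: moves to 6(W), 2(W), 0(W); every one is W ⇒ L
n=8: can move to 7, which is L ⇒ W
n=9: can move to 1, which is L ⇒ W
n=10: can move to 5, which is L ⇒ W
n=11: can move to 3, which is L ⇒ W
n=12: can move to 7, which is L ⇒ W
n=13: can move to 5, which is L ⇒ W
From 13, the L positions reachable in one move are: 5.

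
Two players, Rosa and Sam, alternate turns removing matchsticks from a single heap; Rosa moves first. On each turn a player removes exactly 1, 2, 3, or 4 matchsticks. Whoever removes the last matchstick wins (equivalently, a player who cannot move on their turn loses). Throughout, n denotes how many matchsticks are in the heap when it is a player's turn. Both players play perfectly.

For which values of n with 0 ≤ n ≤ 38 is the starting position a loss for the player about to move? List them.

0, 5, 10, 15, 20, 25, 30, 35

Classify positions by backward induction: terminal positions (no move available) are L. From any other position, the mover wins iff some move reaches an L.
n=0: no move → L
n=1: can move to 0, which is L ⇒ W
n=2: can move to 0, which is L ⇒ W
n=3: can move to 0, which is L ⇒ W
n=4: can move to 0, which is L ⇒ W
n=5: moves to 4(W), 3(W), 2(W), 1(W); every one is W ⇒ L
n=6: can move to 5, which is L ⇒ W
n=7: can move to 5, which is L ⇒ W
n=8: can move to 5, which is L ⇒ W
n=9: can move to 5, which is L ⇒ W
n=10: moves to 9(W), 8(W), 7(W), 6(W); every one is W ⇒ L
n=11: can move to 10, which is L ⇒ W
n=12: can move to 10, which is L ⇒ W
n=13: can move to 10, which is L ⇒ W
n=14: can move to 10, which is L ⇒ W
n=15: moves to 14(W), 13(W), 12(W), 11(W); every one is W ⇒ L
n=16: can move to 15, which is L ⇒ W
n=17: can move to 15, which is L ⇒ W
n=18: can move to 15, which is L ⇒ W
n=19: can move to 15, which is L ⇒ W
n=20: moves to 19(W), 18(W), 17(W), 16(W); every one is W ⇒ L
n=21: can move to 20, which is L ⇒ W
n=22: can move to 20, which is L ⇒ W
n=23: can move to 20, which is L ⇒ W
n=24: can move to 20, which is L ⇒ W
n=25: moves to 24(W), 23(W), 22(W), 21(W); every one is W ⇒ L
n=26: can move to 25, which is L ⇒ W
n=27: can move to 25, which is L ⇒ W
n=28: can move to 25, which is L ⇒ W
n=29: can move to 25, which is L ⇒ W
n=30: moves to 29(W), 28(W), 27(W), 26(W); every one is W ⇒ L
n=31: can move to 30, which is L ⇒ W
n=32: can move to 30, which is L ⇒ W
n=33: can move to 30, which is L ⇒ W
n=34: can move to 30, which is L ⇒ W
n=35: moves to 34(W), 33(W), 32(W), 31(W); every one is W ⇒ L
n=36: can move to 35, which is L ⇒ W
n=37: can move to 35, which is L ⇒ W
n=38: can move to 35, which is L ⇒ W
The losing starting values of n are exactly the entries labelled L in this table (8 of them).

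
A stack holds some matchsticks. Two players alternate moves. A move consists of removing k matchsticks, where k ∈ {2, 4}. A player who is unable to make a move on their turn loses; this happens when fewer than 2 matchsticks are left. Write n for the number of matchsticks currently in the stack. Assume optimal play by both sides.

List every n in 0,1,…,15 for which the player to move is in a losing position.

Classify positions by backward induction: terminal positions (no move available) are L. From any other position, the mover wins iff some move reaches an L.
n=0: no move → L
n=1: no move → L
n=2: →0(L), so W
n=3: →1(L), so W
n=4: →0(L), so W
n=5: →1(L), so W
n=6: →4(W), 2(W) — all W, so L
n=7: →5(W), 3(W) — all W, so L
n=8: →6(L), so W
n=9: →7(L), so W
n=10: →6(L), so W
n=11: →7(L), so W
n=12: →10(W), 8(W) — all W, so L
n=13: →11(W), 9(W) — all W, so L
n=14: →12(L), so W
n=15: →13(L), so W
Reading off the rows marked L gives the requested list; there are 6 such values of n.

0, 1, 6, 7, 12, 13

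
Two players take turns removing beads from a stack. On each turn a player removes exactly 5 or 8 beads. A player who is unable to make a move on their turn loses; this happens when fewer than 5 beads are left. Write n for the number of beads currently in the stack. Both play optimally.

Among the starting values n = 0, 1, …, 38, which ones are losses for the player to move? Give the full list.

Classify positions by backward induction: terminal positions (no move available) are L. From any other position, the mover wins iff some move reaches an L.
n=0: no move → L
n=1: no move → L
n=2: no move → L
n=3: no move → L
n=4: no move → L
n=5: →0(L), so W
n=6: →1(L), so W
n=7: →2(L), so W
n=8: →3(L), so W
n=9: →4(L), so W
n=10: →2(L), so W
n=11: →3(L), so W
n=12: →4(L), so W
n=13: →8(W), 5(W) — all W, so L
n=14: →9(W), 6(W) — all W, so L
n=15: →10(W), 7(W) — all W, so L
n=16: →11(W), 8(W) — all W, so L
n=17: →12(W), 9(W) — all W, so L
n=18: →13(L), so W
n=19: →14(L), so W
n=20: →15(L), so W
n=21: →16(L), so W
n=22: →17(L), so W
n=23: →15(L), so W
n=24: →16(L), so W
n=25: →17(L), so W
n=26: →21(W), 18(W) — all W, so L
n=27: →22(W), 19(W) — all W, so L
n=28: →23(W), 20(W) — all W, so L
n=29: →24(W), 21(W) — all W, so L
n=30: →25(W), 22(W) — all W, so L
n=31: →26(L), so W
n=32: →27(L), so W
n=33: →28(L), so W
n=34: →29(L), so W
n=35: →30(L), so W
n=36: →28(L), so W
n=37: →29(L), so W
n=38: →30(L), so W
Reading off the rows marked L gives the requested list; there are 15 such values of n.

0, 1, 2, 3, 4, 13, 14, 15, 16, 17, 26, 27, 28, 29, 30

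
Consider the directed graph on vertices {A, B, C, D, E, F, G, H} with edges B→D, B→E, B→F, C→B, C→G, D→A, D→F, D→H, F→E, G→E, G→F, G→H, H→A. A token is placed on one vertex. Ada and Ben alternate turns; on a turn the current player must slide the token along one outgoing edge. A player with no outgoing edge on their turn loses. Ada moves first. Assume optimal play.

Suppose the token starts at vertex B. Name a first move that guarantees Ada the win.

Move to E.

Compute win/loss labels from the base case upward. A position with no move is L. Any other position is W if it can reach an L in one move, else L.
Every edge goes from a vertex to one that appears earlier in the order E, A, F, H, D, G, B, C, so processing vertices in that order labels each vertex after all of its successors.
E: no outgoing edge → L
A: no outgoing edge → L
F: reaches L-position E → W
H: reaches L-position A → W
D: reaches L-position A → W
G: reaches L-position E → W
B: reaches L-position E → W
C: only reaches B(W), G(W), all W → L
From B, the L positions reachable in one move are: E.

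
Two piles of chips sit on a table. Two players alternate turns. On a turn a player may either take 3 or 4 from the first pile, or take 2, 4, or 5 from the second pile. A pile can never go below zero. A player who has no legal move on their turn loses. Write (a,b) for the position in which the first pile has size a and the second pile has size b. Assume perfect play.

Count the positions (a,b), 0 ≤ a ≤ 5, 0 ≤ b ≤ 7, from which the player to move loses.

15

Use the standard recursion: the mover loses at a terminal position; elsewhere, the mover wins exactly when some move hands the opponent an L position.
Every move lowers a or b (never raises either), so fill the grid row by row in increasing a, and left to right within a row: each cell's successors are then already labelled.
      b=0  b=1  b=2  b=3  b=4  b=5  b=6  b=7
a=0:    L    L    W    W    W    W    W    L
a=1:    L    L    W    W    W    W    W    L
a=2:    L    L    W    W    W    W    W    L
a=3:    W    W    L    L    W    W    W    W
a=4:    W    W    L    L    W    W    W    W
a=5:    W    W    L    L    W    W    W    W
Cells with no legal move (terminal, hence L): (0,0), (0,1), (1,0), (1,1), (2,0), (2,1).
The remaining L cells, each justified by listing all of its moves:
(0,7): L (options (0,5)(W), (0,3)(W), (0,2)(W) are all W)
(1,7): L (options (1,5)(W), (1,3)(W), (1,2)(W) are all W)
(2,7): L (options (2,5)(W), (2,3)(W), (2,2)(W) are all W)
(3,2): L (options (0,2)(W), (3,0)(W) are all W)
(3,3): L (options (0,3)(W), (3,1)(W) are all W)
(4,2): L (options (1,2)(W), (0,2)(W), (4,0)(W) are all W)
(4,3): L (options (1,3)(W), (0,3)(W), (4,1)(W) are all W)
(5,2): L (options (2,2)(W), (1,2)(W), (5,0)(W) are all W)
(5,3): L (options (2,3)(W), (1,3)(W), (5,1)(W) are all W)
Every other cell has at least one move into one of the L cells above, so it is W.
L cells per row: a=0: 3, a=1: 3, a=2: 3, a=3: 2, a=4: 2, a=5: 2; total 15.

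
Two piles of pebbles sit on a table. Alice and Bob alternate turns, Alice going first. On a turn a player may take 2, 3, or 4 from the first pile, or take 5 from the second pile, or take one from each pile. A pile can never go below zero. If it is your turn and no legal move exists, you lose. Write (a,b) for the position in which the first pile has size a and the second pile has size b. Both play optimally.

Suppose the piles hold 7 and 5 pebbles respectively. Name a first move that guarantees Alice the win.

Compute win/loss labels from the base case upward. A position with no move is L. Any other position is W if it can reach an L in one move, else L.
No move ever increases a pile, so every position that can arise here has a ≤ 7 and b ≤ 5; it is enough to label the cells with 0 ≤ a ≤ 7 and 0 ≤ b ≤ 5.
Every move lowers a or b (never raises either), so fill the grid row by row in increasing a, and left to right within a row: each cell's successors are then already labelled.
      b=0  b=1  b=2  b=3  b=4  b=5
a=0:    L    L    L    L    L    W
a=1:    L    W    W    W    W    W
a=2:    W    W    W    W    W    L
a=3:    W    W    W    W    W    L
a=4:    W    W    W    W    W    W
a=5:    W    L    L    L    L    W
a=6:    L    L    W    W    W    W
a=7:    L    W    W    W    W    W
Cells with no legal move (terminal, hence L): (0,0), (0,1), (0,2), (0,3), (0,4), (1,0).
The remaining L cells, each justified by listing all of its moves:
(2,5): →(0,5)(W), (2,0)(W), (1,4)(W) — all W, so L
(3,5): →(1,5)(W), (0,5)(W), (3,0)(W), (2,4)(W) — all W, so L
(5,1): →(3,1)(W), (2,1)(W), (1,1)(W), (4,0)(W) — all W, so L
(5,2): →(3,2)(W), (2,2)(W), (1,2)(W), (4,1)(W) — all W, so L
(5,3): →(3,3)(W), (2,3)(W), (1,3)(W), (4,2)(W) — all W, so L
(5,4): →(3,4)(W), (2,4)(W), (1,4)(W), (4,3)(W) — all W, so L
(6,0): →(4,0)(W), (3,0)(W), (2,0)(W) — all W, so L
(6,1): →(4,1)(W), (3,1)(W), (2,1)(W), (5,0)(W) — all W, so L
(7,0): →(5,0)(W), (4,0)(W), (3,0)(W) — all W, so L
Every other cell has at least one move into one of the L cells above, so it is W.
From (7,5), the L positions reachable in one move are: (3,5), (7,0). Any move reaching one of these is winning.

Move to (3,5).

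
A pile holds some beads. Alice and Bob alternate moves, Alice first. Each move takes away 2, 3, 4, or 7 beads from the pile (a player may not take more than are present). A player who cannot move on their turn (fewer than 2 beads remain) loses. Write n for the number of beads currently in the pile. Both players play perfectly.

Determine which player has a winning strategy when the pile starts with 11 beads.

Bob wins.

Work bottom-up. With no move the player to move loses. Otherwise the position is W if at least one move leads to an L position for the opponent, and L if every move leads to a W.
n=0: no move → L
n=1: no move → L
n=2: →0(L), so W
n=3: →1(L), so W
n=4: →1(L), so W
n=5: →1(L), so W
n=6: →4(W), 3(W), 2(W) — all W, so L
n=7: →0(L), so W
n=8: →6(L), so W
n=9: →6(L), so W
n=10: →6(L), so W
n=11: →9(W), 8(W), 7(W), 4(W) — all W, so L
Every move from 11 reaches a W position, so the mover loses.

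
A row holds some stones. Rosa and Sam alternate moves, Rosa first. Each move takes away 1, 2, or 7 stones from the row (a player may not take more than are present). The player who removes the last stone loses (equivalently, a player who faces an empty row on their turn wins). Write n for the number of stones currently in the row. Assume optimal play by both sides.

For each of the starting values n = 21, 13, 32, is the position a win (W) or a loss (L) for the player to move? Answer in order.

21: W, 13: L, 32: W

Compute win/loss labels from the base case upward. A position with no move is W. Any other position is W if it can reach an L in one move, else L.
n=0: no move; the opponent has just taken the last stone and therefore loses → W
n=1: the only move is to 0(W), a W ⇒ L
n=2: can move to 1, which is L ⇒ W
n=3: can move to 1, which is L ⇒ W
n=4: moves to 3(W), 2(W); every one is W ⇒ L
n=5: can move to 4, which is L ⇒ W
n=6: can move to 4, which is L ⇒ W
n=7: moves to 6(W), 5(W), 0(W); every one is W ⇒ L
n=8: can move to 7, which is L ⇒ W
n=9: can move to 7, which is L ⇒ W
n=10: moves to 9(W), 8(W), 3(W); every one is W ⇒ L
n=11: can move to 10, which is L ⇒ W
n=12: can move to 10, which is L ⇒ W
n=13: moves to 12(W), 11(W), 6(W); every one is W ⇒ L
n=14: can move to 13, which is L ⇒ W
n=15: can move to 13, which is L ⇒ W
n=16: moves to 15(W), 14(W), 9(W); every one is W ⇒ L
n=17: can move to 16, which is L ⇒ W
n=18: can move to 16, which is L ⇒ W
n=19: moves to 18(W), 17(W), 12(W); every one is W ⇒ L
n=20: can move to 19, which is L ⇒ W
n=21: can move to 19, which is L ⇒ W
n=22: moves to 21(W), 20(W), 15(W); every one is W ⇒ L
n=23: can move to 22, which is L ⇒ W
n=24: can move to 22, which is L ⇒ W
n=25: moves to 24(W), 23(W), 18(W); every one is W ⇒ L
n=26: can move to 25, which is L ⇒ W
n=27: can move to 25, which is L ⇒ W
n=28: moves to 27(W), 26(W), 21(W); every one is W ⇒ L
n=29: can move to 28, which is L ⇒ W
n=30: can move to 28, which is L ⇒ W
n=31: moves to 30(W), 29(W), 24(W); every one is W ⇒ L
n=32: can move to 31, which is L ⇒ W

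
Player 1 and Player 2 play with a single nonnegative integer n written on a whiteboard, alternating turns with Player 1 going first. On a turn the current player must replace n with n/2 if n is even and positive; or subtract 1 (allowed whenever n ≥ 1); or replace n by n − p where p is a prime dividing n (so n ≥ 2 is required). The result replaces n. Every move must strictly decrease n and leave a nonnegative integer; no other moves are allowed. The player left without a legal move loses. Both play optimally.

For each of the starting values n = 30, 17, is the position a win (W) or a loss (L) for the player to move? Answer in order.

Label each position W (a win for the player to move) or L (a loss). A position with no legal move is L; any other position is W exactly when some move reaches an L, and L when every move reaches a W.
n=0: no move → L
n=1: can move to 0, which is L ⇒ W
n=2: can move to 0, which is L ⇒ W
n=3: can move to 0, which is L ⇒ W
n=4: moves to 2(W), 3(W); every one is W ⇒ L
n=5: can move to 0, which is L ⇒ W
n=6: can move to 4, which is L ⇒ W
n=7: can move to 0, which is L ⇒ W
n=8: can move to 4, which is L ⇒ W
n=9: moves to 6(W), 8(W); every one is W ⇒ L
n=10: can move to 9, which is L ⇒ W
n=11: can move to 0, which is L ⇒ W
n=12: can move to 9, which is L ⇒ W
n=13: can move to 0, which is L ⇒ W
n=14: moves to 7(W), 12(W), 13(W); every one is W ⇒ L
n=15: can move to 14, which is L ⇒ W
n=16: can move to 14, which is L ⇒ W
n=17: can move to 0, which is L ⇒ W
n=18: can move to 9, which is L ⇒ W
n=19: can move to 0, which is L ⇒ W
n=20: moves to 10(W), 15(W), 18(W), 19(W); every one is W ⇒ L
n=21: can move to 14, which is L ⇒ W
n=22: can move to 20, which is L ⇒ W
n=23: can move to 0, which is L ⇒ W
n=24: moves to 12(W), 21(W), 22(W), 23(W); every one is W ⇒ L
n=25: can move to 20, which is L ⇒ W
n=26: can move to 24, which is L ⇒ W
n=27: can move to 24, which is L ⇒ W
n=28: can move to 14, which is L ⇒ W
n=29: can move to 0, which is L ⇒ W
n=30: moves to 15(W), 25(W), 27(W), 28(W), 29(W); every one is W ⇒ L

30: L, 17: W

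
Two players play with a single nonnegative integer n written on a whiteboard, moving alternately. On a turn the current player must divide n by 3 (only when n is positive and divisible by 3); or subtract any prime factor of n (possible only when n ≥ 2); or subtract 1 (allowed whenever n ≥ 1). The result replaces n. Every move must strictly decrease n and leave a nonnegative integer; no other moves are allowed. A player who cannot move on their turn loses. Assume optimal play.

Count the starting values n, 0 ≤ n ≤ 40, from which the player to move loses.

11

Positions with no move are L. A position that does have a move is losing for the player to move precisely when every available move leads to a winning position for the opponent. Fill in the labels:
n=0: no move → L
n=1: reaches L-position 0 → W
n=2: reaches L-position 0 → W
n=3: reaches L-position 0 → W
n=4: only reaches 2(W), 3(W), all W → L
n=5: reaches L-position 0 → W
n=6: reaches L-position 4 → W
n=7: reaches L-position 0 → W
n=8: only reaches 6(W), 7(W), all W → L
n=9: reaches L-position 8 → W
n=10: reaches L-position 8 → W
n=11: reaches L-position 0 → W
n=12: reaches L-position 4 → W
n=13: reaches L-position 0 → W
n=14: only reaches 7(W), 12(W), 13(W), all W → L
n=15: reaches L-position 14 → W
n=16: reaches L-position 14 → W
n=17: reaches L-position 0 → W
n=18: only reaches 6(W), 15(W), 16(W), 17(W), all W → L
n=19: reaches L-position 0 → W
n=20: reaches L-position 18 → W
n=21: reaches L-position 14 → W
n=22: only reaches 11(W), 20(W), 21(W), all W → L
n=23: reaches L-position 0 → W
n=24: reaches L-position 8 → W
n=25: only reaches 20(W), 24(W), all W → L
n=26: reaches L-position 25 → W
n=27: only reaches 9(W), 24(W), 26(W), all W → L
n=28: reaches L-position 27 → W
n=29: reaches L-position 0 → W
n=30: reaches L-position 25 → W
n=31: reaches L-position 0 → W
n=32: only reaches 30(W), 31(W), all W → L
n=33: reaches L-position 22 → W
n=34: reaches L-position 32 → W
n=35: only reaches 28(W), 30(W), 34(W), all W → L
n=36: reaches L-position 35 → W
n=37: reaches L-position 0 → W
n=38: only reaches 19(W), 36(W), 37(W), all W → L
n=39: reaches L-position 38 → W
n=40: reaches L-position 35 → W
L entries with 0 ≤ n ≤ 40: n = 0, 4, 8, 14, 18, 22, 25, 27, 32, 35, 38; that makes 11.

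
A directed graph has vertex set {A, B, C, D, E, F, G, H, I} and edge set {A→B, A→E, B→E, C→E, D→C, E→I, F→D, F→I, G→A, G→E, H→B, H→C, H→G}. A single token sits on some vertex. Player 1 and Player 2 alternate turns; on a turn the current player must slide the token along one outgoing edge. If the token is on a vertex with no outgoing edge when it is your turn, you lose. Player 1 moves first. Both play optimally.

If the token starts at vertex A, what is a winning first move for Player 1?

Move to B.

Label each position W (a win for the player to move) or L (a loss). A position with no legal move is L; any other position is W exactly when some move reaches an L, and L when every move reaches a W.
Every edge goes from a vertex to one that appears earlier in the order I, E, C, D, B, A, G, H, F, so processing vertices in that order labels each vertex after all of its successors.
I: no outgoing edge → L
E: reaches L-position I → W
C: only reaches E(W), which is W → L
D: reaches L-position C → W
B: only reaches E(W), which is W → L
A: reaches L-position B → W
G: only reaches A(W), E(W), all W → L
H: reaches L-position G → W
F: reaches L-position I → W
From A, the L positions reachable in one move are: B.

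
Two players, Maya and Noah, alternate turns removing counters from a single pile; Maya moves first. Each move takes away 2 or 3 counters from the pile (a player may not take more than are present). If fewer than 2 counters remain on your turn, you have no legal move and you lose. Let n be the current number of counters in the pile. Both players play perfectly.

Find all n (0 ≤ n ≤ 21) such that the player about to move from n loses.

Work bottom-up. With no move the player to move loses. Otherwise the position is W if at least one move leads to an L position for the opponent, and L if every move leads to a W.
n=0: no move → L
n=1: no move → L
n=2: reaches L-position 0 → W
n=3: reaches L-position 1 → W
n=4: reaches L-position 1 → W
n=5: only reaches 3(W), 2(W), all W → L
n=6: only reaches 4(W), 3(W), all W → L
n=7: reaches L-position 5 → W
n=8: reaches L-position 6 → W
n=9: reaches L-position 6 → W
n=10: only reaches 8(W), 7(W), all W → L
n=11: only reaches 9(W), 8(W), all W → L
n=12: reaches L-position 10 → W
n=13: reaches L-position 11 → W
n=14: reaches L-position 11 → W
n=15: only reaches 13(W), 12(W), all W → L
n=16: only reaches 14(W), 13(W), all W → L
n=17: reaches L-position 15 → W
n=18: reaches L-position 16 → W
n=19: reaches L-position 16 → W
n=20: only reaches 18(W), 17(W), all W → L
n=21: only reaches 19(W), 18(W), all W → L
The losing starting values of n are exactly the entries labelled L in this table (10 of them).

0, 1, 5, 6, 10, 11, 15, 16, 20, 21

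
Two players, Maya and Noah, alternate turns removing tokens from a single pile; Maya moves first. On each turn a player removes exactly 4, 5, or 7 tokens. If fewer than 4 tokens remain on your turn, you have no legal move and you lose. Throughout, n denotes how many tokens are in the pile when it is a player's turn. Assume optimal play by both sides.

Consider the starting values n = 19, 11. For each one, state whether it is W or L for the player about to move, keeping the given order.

19: W, 11: L

Build the W/L table. Terminal = L. A non-terminal position is W if it has a move to some L; otherwise it is L.
n=0: no move → L
n=1: no move → L
n=2: no move → L
n=3: no move → L
n=4: reaches L-position 0 → W
n=5: reaches L-position 1 → W
n=6: reaches L-position 2 → W
n=7: reaches L-position 3 → W
n=8: reaches L-position 3 → W
n=9: reaches L-position 2 → W
n=10: reaches L-position 3 → W
n=11: only reaches 7(W), 6(W), 4(W), all W → L
n=12: only reaches 8(W), 7(W), 5(W), all W → L
n=13: only reaches 9(W), 8(W), 6(W), all W → L
n=14: only reaches 10(W), 9(W), 7(W), all W → L
n=15: reaches L-position 11 → W
n=16: reaches L-position 12 → W
n=17: reaches L-position 13 → W
n=18: reaches L-position 14 → W
n=19: reaches L-position 14 → W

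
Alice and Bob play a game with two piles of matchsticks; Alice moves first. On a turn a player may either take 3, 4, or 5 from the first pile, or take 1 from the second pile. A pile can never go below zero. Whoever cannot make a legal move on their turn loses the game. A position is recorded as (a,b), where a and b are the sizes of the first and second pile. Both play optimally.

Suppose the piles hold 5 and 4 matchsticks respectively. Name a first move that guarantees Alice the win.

Move to (2,4).

Use the standard recursion: the mover loses at a terminal position; elsewhere, the mover wins exactly when some move hands the opponent an L position.
No move ever increases a pile, so every position that can arise here has a ≤ 5 and b ≤ 4; it is enough to label the cells with 0 ≤ a ≤ 5 and 0 ≤ b ≤ 4.
Every move lowers a or b (never raises either), so fill the grid row by row in increasing a, and left to right within a row: each cell's successors are then already labelled.
      b=0  b=1  b=2  b=3  b=4
a=0:    L    W    L    W    L
a=1:    L    W    L    W    L
a=2:    L    W    L    W    L
a=3:    W    L    W    L    W
a=4:    W    L    W    L    W
a=5:    W    L    W    L    W
Cells with no legal move (terminal, hence L): (0,0), (1,0), (2,0).
The remaining L cells, each justified by listing all of its moves:
(0,2): the only move is to (0,1)(W), a W ⇒ L
(0,4): the only move is to (0,3)(W), a W ⇒ L
(1,2): the only move is to (1,1)(W), a W ⇒ L
(1,4): the only move is to (1,3)(W), a W ⇒ L
(2,2): the only move is to (2,1)(W), a W ⇒ L
(2,4): the only move is to (2,3)(W), a W ⇒ L
(3,1): moves to (0,1)(W), (3,0)(W); every one is W ⇒ L
(3,3): moves to (0,3)(W), (3,2)(W); every one is W ⇒ L
(4,1): moves to (1,1)(W), (0,1)(W), (4,0)(W); every one is W ⇒ L
(4,3): moves to (1,3)(W), (0,3)(W), (4,2)(W); every one is W ⇒ L
(5,1): moves to (2,1)(W), (1,1)(W), (0,1)(W), (5,0)(W); every one is W ⇒ L
(5,3): moves to (2,3)(W), (1,3)(W), (0,3)(W), (5,2)(W); every one is W ⇒ L
Every other cell has at least one move into one of the L cells above, so it is W.
From (5,4), the L positions reachable in one move are: (2,4), (1,4), (0,4), (5,3). Any move reaching one of these is winning.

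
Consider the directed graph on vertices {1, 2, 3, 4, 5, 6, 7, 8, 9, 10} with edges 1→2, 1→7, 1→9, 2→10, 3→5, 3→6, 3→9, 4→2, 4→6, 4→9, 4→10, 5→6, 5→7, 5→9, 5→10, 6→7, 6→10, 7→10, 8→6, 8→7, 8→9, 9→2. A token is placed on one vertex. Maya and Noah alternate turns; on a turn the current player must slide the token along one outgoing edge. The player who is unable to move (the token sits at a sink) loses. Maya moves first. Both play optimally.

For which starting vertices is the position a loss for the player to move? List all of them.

Build the W/L table. Terminal = L. A non-terminal position is W if it has a move to some L; otherwise it is L.
Every edge goes from a vertex to one that appears earlier in the order 10, 2, 7, 6, 9, 8, 5, 1, 3, 4, so processing vertices in that order labels each vertex after all of its successors.
10: no outgoing edge → L
2: W (go to 10, an L position)
7: W (go to 10, an L position)
6: W (go to 10, an L position)
9: L (sole option 2(W) is W)
8: W (go to 9, an L position)
5: W (go to 9, an L position)
1: W (go to 9, an L position)
3: W (go to 9, an L position)
4: W (go to 9, an L position)
Reading off the rows marked L gives the requested list; there are 2 such vertices.

9, 10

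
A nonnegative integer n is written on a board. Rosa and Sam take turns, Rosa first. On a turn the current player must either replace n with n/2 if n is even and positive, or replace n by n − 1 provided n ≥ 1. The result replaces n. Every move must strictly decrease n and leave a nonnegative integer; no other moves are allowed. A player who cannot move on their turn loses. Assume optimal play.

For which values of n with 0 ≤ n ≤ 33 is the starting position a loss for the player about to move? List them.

0, 2, 5, 7, 9, 11, 13, 15, 17, 19, 21, 23, 25, 27, 29, 31, 33

Work bottom-up. With no move the player to move loses. Otherwise the position is W if at least one move leads to an L position for the opponent, and L if every move leads to a W.
n=0: no move → L
n=1: can move to 0, which is L ⇒ W
n=2: the only move is to 1(W), a W ⇒ L
n=3: can move to 2, which is L ⇒ W
n=4: can move to 2, which is L ⇒ W
n=5: the only move is to 4(W), a W ⇒ L
n=6: can move to 5, which is L ⇒ W
n=7: the only move is to 6(W), a W ⇒ L
n=8: can move to 7, which is L ⇒ W
n=9: the only move is to 8(W), a W ⇒ L
n=10: can move to 5, which is L ⇒ W
n=11: the only move is to 10(W), a W ⇒ L
n=12: can move to 11, which is L ⇒ W
n=13: the only move is to 12(W), a W ⇒ L
n=14: can move to 7, which is L ⇒ W
n=15: the only move is to 14(W), a W ⇒ L
n=16: can move to 15, which is L ⇒ W
n=17: the only move is to 16(W), a W ⇒ L
n=18: can move to 9, which is L ⇒ W
n=19: the only move is to 18(W), a W ⇒ L
n=20: can move to 19, which is L ⇒ W
n=21: the only move is to 20(W), a W ⇒ L
n=22: can move to 11, which is L ⇒ W
n=23: the only move is to 22(W), a W ⇒ L
n=24: can move to 23, which is L ⇒ W
n=25: the only move is to 24(W), a W ⇒ L
n=26: can move to 13, which is L ⇒ W
n=27: the only move is to 26(W), a W ⇒ L
n=28: can move to 27, which is L ⇒ W
n=29: the only move is to 28(W), a W ⇒ L
n=30: can move to 15, which is L ⇒ W
n=31: the only move is to 30(W), a W ⇒ L
n=32: can move to 31, which is L ⇒ W
n=33: the only move is to 32(W), a W ⇒ L
Reading off the rows marked L gives the requested list; there are 17 such values of n.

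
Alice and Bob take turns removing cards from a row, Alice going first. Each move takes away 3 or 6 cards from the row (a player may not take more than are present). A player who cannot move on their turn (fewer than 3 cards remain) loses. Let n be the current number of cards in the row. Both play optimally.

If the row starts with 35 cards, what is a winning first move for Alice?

Remove 6, leaving 29.

Use the standard recursion: the mover loses at a terminal position; elsewhere, the mover wins exactly when some move hands the opponent an L position.
n=0: no move → L
n=1: no move → L
n=2: no move → L
n=3: reaches L-position 0 → W
n=4: reaches L-position 1 → W
n=5: reaches L-position 2 → W
n=6: reaches L-position 0 → W
n=7: reaches L-position 1 → W
n=8: reaches L-position 2 → W
n=9: only reaches 6(W), 3(W), all W → L
n=10: only reaches 7(W), 4(W), all W → L
n=11: only reaches 8(W), 5(W), all W → L
n=12: reaches L-position 9 → W
n=13: reaches L-position 10 → W
n=14: reaches L-position 11 → W
n=15: reaches L-position 9 → W
n=16: reaches L-position 10 → W
n=17: reaches L-position 11 → W
n=18: only reaches 15(W), 12(W), all W → L
n=19: only reaches 16(W), 13(W), all W → L
n=20: only reaches 17(W), 14(W), all W → L
n=21: reaches L-position 18 → W
n=22: reaches L-position 19 → W
n=23: reaches L-position 20 → W
n=24: reaches L-position 18 → W
n=25: reaches L-position 19 → W
n=26: reaches L-position 20 → W
n=27: only reaches 24(W), 21(W), all W → L
n=28: only reaches 25(W), 22(W), all W → L
n=29: only reaches 26(W), 23(W), all W → L
n=30: reaches L-position 27 → W
n=31: reaches L-position 28 → W
n=32: reaches L-position 29 → W
n=33: reaches L-position 27 → W
n=34: reaches L-position 28 → W
n=35: reaches L-position 29 → W
From 35, the L positions reachable in one move are: 29.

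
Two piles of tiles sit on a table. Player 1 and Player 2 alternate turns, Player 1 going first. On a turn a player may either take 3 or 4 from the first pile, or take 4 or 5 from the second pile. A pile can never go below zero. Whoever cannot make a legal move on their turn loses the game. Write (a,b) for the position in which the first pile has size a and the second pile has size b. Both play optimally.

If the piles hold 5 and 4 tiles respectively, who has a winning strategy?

Label each position W (a win for the player to move) or L (a loss). A position with no legal move is L; any other position is W exactly when some move reaches an L, and L when every move reaches a W.
No move ever increases a pile, so every position that can arise here has a ≤ 5 and b ≤ 4; it is enough to label the cells with 0 ≤ a ≤ 5 and 0 ≤ b ≤ 4.
Every move lowers a or b (never raises either), so fill the grid row by row in increasing a, and left to right within a row: each cell's successors are then already labelled.
      b=0  b=1  b=2  b=3  b=4
a=0:    L    L    L    L    W
a=1:    L    L    L    L    W
a=2:    L    L    L    L    W
a=3:    W    W    W    W    L
a=4:    W    W    W    W    L
a=5:    W    W    W    W    L
Cells with no legal move (terminal, hence L): (0,0), (0,1), (0,2), (0,3), (1,0), (1,1), (1,2), (1,3), (2,0), (2,1), (2,2), (2,3).
The remaining L cells, each justified by listing all of its moves:
(3,4): L (options (0,4)(W), (3,0)(W) are all W)
(4,4): L (options (1,4)(W), (0,4)(W), (4,0)(W) are all W)
(5,4): L (options (2,4)(W), (1,4)(W), (5,0)(W) are all W)
Every other cell has at least one move into one of the L cells above, so it is W.
Every move from (5,4) reaches a W position, so the mover loses.

Player 2 wins.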